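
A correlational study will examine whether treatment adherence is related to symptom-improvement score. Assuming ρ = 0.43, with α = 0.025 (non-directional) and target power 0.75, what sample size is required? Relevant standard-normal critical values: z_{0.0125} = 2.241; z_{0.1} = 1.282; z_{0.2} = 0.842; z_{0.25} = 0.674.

Fisher's z: C = ½·ln((1+r)/(1−r)) = ½·ln(2.5088) = 0.4599.
n = ((z_{α/2} + z_β)/C)² + 3.
(2.241 + 0.674) / 0.4599 = 2.915 / 0.4599 = 6.338.
n = 6.338² + 3 = 40.17 + 3 = 43.2.
Round up.

n = 44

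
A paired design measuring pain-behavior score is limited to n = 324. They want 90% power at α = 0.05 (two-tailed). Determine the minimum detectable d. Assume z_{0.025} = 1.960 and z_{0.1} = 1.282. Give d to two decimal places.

For a single sample (or paired design) of n = 324: d_min = (z_{α/2} + z_β)/√n.
z-sum = 1.960 + 1.282 = 3.242.
d_min = 3.242 / √324 = 3.242 / 18.000 = 0.180.

d_min ≈ 0.18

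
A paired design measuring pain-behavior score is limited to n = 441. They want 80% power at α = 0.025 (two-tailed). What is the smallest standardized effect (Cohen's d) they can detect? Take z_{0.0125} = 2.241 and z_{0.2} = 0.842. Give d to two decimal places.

For a single sample (or paired design) of n = 441: d_min = (z_{α/2} + z_β)/√n.
z-sum = 2.241 + 0.842 = 3.083.
d_min = 3.083 / √441 = 3.083 / 21.000 = 0.147.

d_min ≈ 0.15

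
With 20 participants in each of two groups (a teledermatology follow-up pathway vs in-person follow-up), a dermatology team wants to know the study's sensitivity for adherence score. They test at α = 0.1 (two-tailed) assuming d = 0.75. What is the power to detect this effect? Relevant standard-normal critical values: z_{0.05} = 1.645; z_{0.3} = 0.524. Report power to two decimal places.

For two equal groups, power = Φ(d·√(n/2) − z_{α/2}).
d·√(n/2) = 0.75 × √(20/2) = 0.75 × 3.162 = 2.372.
z_β = 2.372 − 1.645 = 0.727.
Power = Φ(0.727) = 0.766.

power ≈ 0.77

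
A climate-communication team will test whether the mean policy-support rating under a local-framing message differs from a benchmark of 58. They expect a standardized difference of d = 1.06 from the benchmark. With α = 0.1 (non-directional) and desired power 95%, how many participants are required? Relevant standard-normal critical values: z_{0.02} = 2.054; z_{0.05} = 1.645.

For a one-sample test: n = ((z_{α/2} + z_β) / d)².
z_{α/2} + z_β = 1.645 + 1.645 = 3.290.
n = (3.290 / 1.06)² = 3.104² = 9.63.
Round up.

n = 10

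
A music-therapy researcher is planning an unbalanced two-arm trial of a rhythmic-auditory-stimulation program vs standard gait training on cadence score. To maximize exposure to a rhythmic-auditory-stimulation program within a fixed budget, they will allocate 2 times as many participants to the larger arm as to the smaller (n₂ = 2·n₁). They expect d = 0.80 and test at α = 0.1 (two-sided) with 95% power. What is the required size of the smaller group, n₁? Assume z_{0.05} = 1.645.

n₁ = 26

With allocation ratio k = n₂/n₁ = 2, Var(x̄₁−x̄₂) = σ²(1/n₁ + 1/(k·n₁)) = σ²·(k+1)/(k·n₁).
So n₁ = (1 + 1/k)·((z_{α/2} + z_β)/d)² = 1.500 × (3.290/0.80)².
n₁ = 1.500 × 16.91 = 25.4.
Round up: n₁ = 26, giving n₂ = 2 × 26 = 52.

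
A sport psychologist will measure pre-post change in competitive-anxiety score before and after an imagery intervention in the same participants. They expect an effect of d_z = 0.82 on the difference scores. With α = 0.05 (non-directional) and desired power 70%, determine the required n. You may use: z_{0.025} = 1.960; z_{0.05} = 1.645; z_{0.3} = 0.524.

n = 10 pairs

For a paired (one-sample on differences) test: n = ((z_{α/2} + z_β) / d)².
z_{α/2} + z_β = 1.960 + 0.524 = 2.484.
n = (2.484 / 0.82)² = 3.029² = 9.18.
Round up.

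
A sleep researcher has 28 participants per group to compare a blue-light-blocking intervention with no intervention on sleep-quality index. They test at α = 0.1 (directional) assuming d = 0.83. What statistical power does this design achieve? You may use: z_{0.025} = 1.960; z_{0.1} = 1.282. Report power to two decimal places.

power ≈ 0.97

For two equal groups, power = Φ(d·√(n/2) − z_{α}).
d·√(n/2) = 0.83 × √(28/2) = 0.83 × 3.742 = 3.106.
z_β = 3.106 − 1.282 = 1.824.
Power = Φ(1.824) = 0.966.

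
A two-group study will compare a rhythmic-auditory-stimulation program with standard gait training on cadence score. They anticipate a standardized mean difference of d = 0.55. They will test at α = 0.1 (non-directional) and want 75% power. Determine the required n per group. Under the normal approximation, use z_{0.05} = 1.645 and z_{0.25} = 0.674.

For two independent groups with equal n: n = 2·((z_{α/2} + z_β) / d)².
z_{α/2} + z_β = 1.645 + 0.674 = 2.319.
n = 2 × (2.319 / 0.55)² = 2 × 4.216² = 2 × 17.78 = 35.6.
Round up to the next whole participant.

n = 36 per group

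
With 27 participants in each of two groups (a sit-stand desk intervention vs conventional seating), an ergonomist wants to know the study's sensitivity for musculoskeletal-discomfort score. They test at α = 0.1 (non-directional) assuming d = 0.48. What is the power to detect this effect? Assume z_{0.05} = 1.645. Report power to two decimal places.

For two equal groups, power = Φ(d·√(n/2) − z_{α/2}).
d·√(n/2) = 0.48 × √(27/2) = 0.48 × 3.674 = 1.764.
z_β = 1.764 − 1.645 = 0.119.
Power = Φ(0.119) = 0.547.

power ≈ 0.55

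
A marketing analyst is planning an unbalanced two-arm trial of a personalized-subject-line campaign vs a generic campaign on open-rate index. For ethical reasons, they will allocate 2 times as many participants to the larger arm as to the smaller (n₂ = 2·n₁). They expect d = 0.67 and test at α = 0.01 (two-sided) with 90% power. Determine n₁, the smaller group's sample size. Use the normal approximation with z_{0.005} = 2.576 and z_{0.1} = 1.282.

n₁ = 50

With allocation ratio k = n₂/n₁ = 2, Var(x̄₁−x̄₂) = σ²(1/n₁ + 1/(k·n₁)) = σ²·(k+1)/(k·n₁).
So n₁ = (1 + 1/k)·((z_{α/2} + z_β)/d)² = 1.500 × (3.858/0.67)².
n₁ = 1.500 × 33.16 = 49.7.
Round up: n₁ = 50, giving n₂ = 2 × 50 = 100.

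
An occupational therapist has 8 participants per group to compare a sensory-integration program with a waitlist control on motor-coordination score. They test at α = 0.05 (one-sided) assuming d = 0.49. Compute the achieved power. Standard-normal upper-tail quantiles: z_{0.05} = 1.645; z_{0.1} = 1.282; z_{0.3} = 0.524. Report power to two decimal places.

power ≈ 0.25

For two equal groups, power = Φ(d·√(n/2) − z_{α}).
d·√(n/2) = 0.49 × √(8/2) = 0.49 × 2.000 = 0.980.
z_β = 0.980 − 1.645 = -0.665.
Power = Φ(-0.665) = 0.253.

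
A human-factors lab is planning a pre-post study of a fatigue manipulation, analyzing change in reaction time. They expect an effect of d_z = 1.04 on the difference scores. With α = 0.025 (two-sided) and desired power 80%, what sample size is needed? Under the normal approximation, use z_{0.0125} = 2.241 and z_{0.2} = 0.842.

For a paired (one-sample on differences) test: n = ((z_{α/2} + z_β) / d)².
z_{α/2} + z_β = 2.241 + 0.842 = 3.083.
n = (3.083 / 1.04)² = 2.964² = 8.79.
Round up.

n = 9 pairs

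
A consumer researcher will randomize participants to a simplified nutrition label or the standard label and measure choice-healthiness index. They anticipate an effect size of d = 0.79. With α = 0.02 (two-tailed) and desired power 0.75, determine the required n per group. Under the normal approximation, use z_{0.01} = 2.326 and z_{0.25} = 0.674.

n = 29 per group

For two independent groups with equal n: n = 2·((z_{α/2} + z_β) / d)².
z_{α/2} + z_β = 2.326 + 0.674 = 3.000.
n = 2 × (3.000 / 0.79)² = 2 × 3.797² = 2 × 14.42 = 28.8.
Round up to the next whole participant.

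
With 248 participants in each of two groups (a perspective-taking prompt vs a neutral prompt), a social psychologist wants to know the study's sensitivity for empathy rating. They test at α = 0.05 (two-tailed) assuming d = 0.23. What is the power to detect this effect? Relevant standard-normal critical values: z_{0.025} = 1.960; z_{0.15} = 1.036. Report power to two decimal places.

For two equal groups, power = Φ(d·√(n/2) − z_{α/2}).
d·√(n/2) = 0.23 × √(248/2) = 0.23 × 11.136 = 2.561.
z_β = 2.561 − 1.960 = 0.601.
Power = Φ(0.601) = 0.726.

power ≈ 0.73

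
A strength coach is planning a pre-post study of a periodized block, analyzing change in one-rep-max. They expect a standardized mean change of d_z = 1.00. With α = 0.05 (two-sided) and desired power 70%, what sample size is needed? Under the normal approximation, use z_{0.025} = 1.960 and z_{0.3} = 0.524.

n = 7 pairs

For a paired (one-sample on differences) test: n = ((z_{α/2} + z_β) / d)².
z_{α/2} + z_β = 1.960 + 0.524 = 2.484.
n = (2.484 / 1.00)² = 2.484² = 6.17.
Round up.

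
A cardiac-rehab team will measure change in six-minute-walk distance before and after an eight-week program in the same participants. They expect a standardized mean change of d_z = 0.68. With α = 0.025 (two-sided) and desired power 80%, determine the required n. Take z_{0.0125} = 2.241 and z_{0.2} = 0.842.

For a paired (one-sample on differences) test: n = ((z_{α/2} + z_β) / d)².
z_{α/2} + z_β = 2.241 + 0.842 = 3.083.
n = (3.083 / 0.68)² = 4.534² = 20.56.
Round up.

n = 21 pairs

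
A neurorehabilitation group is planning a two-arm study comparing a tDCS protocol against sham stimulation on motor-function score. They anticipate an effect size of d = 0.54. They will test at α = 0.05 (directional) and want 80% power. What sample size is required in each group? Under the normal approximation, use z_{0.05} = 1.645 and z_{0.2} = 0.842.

n = 43 per group

For two independent groups with equal n: n = 2·((z_{α} + z_β) / d)².
z_{α} + z_β = 1.645 + 0.842 = 2.487.
n = 2 × (2.487 / 0.54)² = 2 × 4.606² = 2 × 21.21 = 42.4.
Round up to the next whole participant.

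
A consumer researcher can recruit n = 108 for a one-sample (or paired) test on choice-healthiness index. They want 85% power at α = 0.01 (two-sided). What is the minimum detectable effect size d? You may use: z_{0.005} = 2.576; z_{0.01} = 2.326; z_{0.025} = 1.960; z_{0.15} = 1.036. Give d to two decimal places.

For a single sample (or paired design) of n = 108: d_min = (z_{α/2} + z_β)/√n.
z-sum = 2.576 + 1.036 = 3.612.
d_min = 3.612 / √108 = 3.612 / 10.392 = 0.348.

d_min ≈ 0.35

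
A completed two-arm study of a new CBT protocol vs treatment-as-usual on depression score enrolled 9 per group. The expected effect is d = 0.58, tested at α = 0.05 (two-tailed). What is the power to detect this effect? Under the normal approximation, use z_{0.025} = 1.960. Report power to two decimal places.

For two equal groups, power = Φ(d·√(n/2) − z_{α/2}).
d·√(n/2) = 0.58 × √(9/2) = 0.58 × 2.121 = 1.230.
z_β = 1.230 − 1.960 = -0.730.
Power = Φ(-0.730) = 0.233.

power ≈ 0.23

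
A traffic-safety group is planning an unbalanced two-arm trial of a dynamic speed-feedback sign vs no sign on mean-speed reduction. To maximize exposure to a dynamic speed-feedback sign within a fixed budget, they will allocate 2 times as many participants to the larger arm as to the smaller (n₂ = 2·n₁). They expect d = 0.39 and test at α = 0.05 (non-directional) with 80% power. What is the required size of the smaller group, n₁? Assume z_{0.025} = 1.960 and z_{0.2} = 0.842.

n₁ = 78

With allocation ratio k = n₂/n₁ = 2, Var(x̄₁−x̄₂) = σ²(1/n₁ + 1/(k·n₁)) = σ²·(k+1)/(k·n₁).
So n₁ = (1 + 1/k)·((z_{α/2} + z_β)/d)² = 1.500 × (2.802/0.39)².
n₁ = 1.500 × 51.62 = 77.4.
Round up: n₁ = 78, giving n₂ = 2 × 78 = 156.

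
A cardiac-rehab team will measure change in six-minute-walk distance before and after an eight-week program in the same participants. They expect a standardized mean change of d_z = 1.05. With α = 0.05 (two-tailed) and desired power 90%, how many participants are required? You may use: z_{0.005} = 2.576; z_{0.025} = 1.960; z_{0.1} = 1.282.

n = 10 pairs

For a paired (one-sample on differences) test: n = ((z_{α/2} + z_β) / d)².
z_{α/2} + z_β = 1.960 + 1.282 = 3.242.
n = (3.242 / 1.05)² = 3.088² = 9.53.
Round up.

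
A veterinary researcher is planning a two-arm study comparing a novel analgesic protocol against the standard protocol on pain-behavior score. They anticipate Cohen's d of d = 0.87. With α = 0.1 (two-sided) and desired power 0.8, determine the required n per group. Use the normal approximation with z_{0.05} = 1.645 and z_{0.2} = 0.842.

n = 17 per group

For two independent groups with equal n: n = 2·((z_{α/2} + z_β) / d)².
z_{α/2} + z_β = 1.645 + 0.842 = 2.487.
n = 2 × (2.487 / 0.87)² = 2 × 2.859² = 2 × 8.17 = 16.3.
Round up to the next whole participant.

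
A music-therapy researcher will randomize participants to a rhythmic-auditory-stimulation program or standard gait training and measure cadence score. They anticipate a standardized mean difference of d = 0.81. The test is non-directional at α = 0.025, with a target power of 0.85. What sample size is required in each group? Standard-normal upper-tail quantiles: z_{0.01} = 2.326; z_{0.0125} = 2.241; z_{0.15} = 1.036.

n = 33 per group

For two independent groups with equal n: n = 2·((z_{α/2} + z_β) / d)².
z_{α/2} + z_β = 2.241 + 1.036 = 3.277.
n = 2 × (3.277 / 0.81)² = 2 × 4.046² = 2 × 16.37 = 32.7.
Round up to the next whole participant.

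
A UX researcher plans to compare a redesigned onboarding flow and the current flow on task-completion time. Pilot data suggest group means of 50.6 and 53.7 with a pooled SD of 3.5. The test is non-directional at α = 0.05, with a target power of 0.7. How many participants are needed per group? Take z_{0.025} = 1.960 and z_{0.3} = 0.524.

Cohen's d = |M₁ − M₂| / SD_pooled = |50.6 − 53.7| / 3.5 = 3.1 / 3.5 = 0.886.
For two independent groups with equal n: n = 2·((z_{α/2} + z_β) / d)².
z_{α/2} + z_β = 1.960 + 0.524 = 2.484.
n = 2 × (2.484 / 0.886)² = 2 × 2.804² = 2 × 7.86 = 15.7.
Round up to the next whole participant.

n = 16 per group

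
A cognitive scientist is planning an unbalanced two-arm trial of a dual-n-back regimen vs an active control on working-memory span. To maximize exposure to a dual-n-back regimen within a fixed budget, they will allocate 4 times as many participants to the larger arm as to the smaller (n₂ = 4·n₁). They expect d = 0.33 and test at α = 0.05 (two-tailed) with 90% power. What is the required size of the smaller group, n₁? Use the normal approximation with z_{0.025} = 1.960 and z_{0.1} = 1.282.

With allocation ratio k = n₂/n₁ = 4, Var(x̄₁−x̄₂) = σ²(1/n₁ + 1/(k·n₁)) = σ²·(k+1)/(k·n₁).
So n₁ = (1 + 1/k)·((z_{α/2} + z_β)/d)² = 1.250 × (3.242/0.33)².
n₁ = 1.250 × 96.52 = 120.6.
Round up: n₁ = 121, giving n₂ = 4 × 121 = 484.

n₁ = 121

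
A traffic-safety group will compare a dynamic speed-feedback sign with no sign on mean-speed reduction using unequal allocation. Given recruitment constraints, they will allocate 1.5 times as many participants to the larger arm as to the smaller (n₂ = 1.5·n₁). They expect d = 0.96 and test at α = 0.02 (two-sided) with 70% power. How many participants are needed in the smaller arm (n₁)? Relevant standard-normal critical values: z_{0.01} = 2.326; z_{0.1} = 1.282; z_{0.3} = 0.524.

With allocation ratio k = n₂/n₁ = 1.5, Var(x̄₁−x̄₂) = σ²(1/n₁ + 1/(k·n₁)) = σ²·(k+1)/(k·n₁).
So n₁ = (1 + 1/k)·((z_{α/2} + z_β)/d)² = 1.667 × (2.850/0.96)².
n₁ = 1.667 × 8.81 = 14.7.
Round up: n₁ = 15, giving n₂ = ⌈1.5 × 15⌉ = ⌈22.5⌉ = 23.

n₁ = 15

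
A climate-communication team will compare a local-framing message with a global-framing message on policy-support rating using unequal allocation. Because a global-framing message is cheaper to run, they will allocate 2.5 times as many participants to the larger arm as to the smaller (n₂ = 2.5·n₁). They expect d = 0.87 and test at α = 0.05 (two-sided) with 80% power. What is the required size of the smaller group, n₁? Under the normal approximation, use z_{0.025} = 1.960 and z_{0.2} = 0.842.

With allocation ratio k = n₂/n₁ = 2.5, Var(x̄₁−x̄₂) = σ²(1/n₁ + 1/(k·n₁)) = σ²·(k+1)/(k·n₁).
So n₁ = (1 + 1/k)·((z_{α/2} + z_β)/d)² = 1.400 × (2.802/0.87)².
n₁ = 1.400 × 10.37 = 14.5.
Round up: n₁ = 15, giving n₂ = ⌈2.5 × 15⌉ = ⌈37.5⌉ = 38.

n₁ = 15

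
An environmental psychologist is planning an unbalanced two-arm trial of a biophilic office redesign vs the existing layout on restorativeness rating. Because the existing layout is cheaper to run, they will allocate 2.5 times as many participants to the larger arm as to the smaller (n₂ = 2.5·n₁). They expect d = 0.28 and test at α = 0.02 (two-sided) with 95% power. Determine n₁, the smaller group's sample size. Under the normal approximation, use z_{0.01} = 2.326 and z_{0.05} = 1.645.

With allocation ratio k = n₂/n₁ = 2.5, Var(x̄₁−x̄₂) = σ²(1/n₁ + 1/(k·n₁)) = σ²·(k+1)/(k·n₁).
So n₁ = (1 + 1/k)·((z_{α/2} + z_β)/d)² = 1.400 × (3.971/0.28)².
n₁ = 1.400 × 201.13 = 281.6.
Round up: n₁ = 282, giving n₂ = 2.5 × 282 = 705.

n₁ = 282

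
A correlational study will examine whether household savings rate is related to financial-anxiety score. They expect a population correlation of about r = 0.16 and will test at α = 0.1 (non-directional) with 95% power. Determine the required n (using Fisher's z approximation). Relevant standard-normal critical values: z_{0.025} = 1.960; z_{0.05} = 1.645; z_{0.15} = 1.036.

n = 419

Fisher's z: C = ½·ln((1+r)/(1−r)) = ½·ln(1.3810) = 0.1614.
n = ((z_{α/2} + z_β)/C)² + 3.
(1.645 + 1.645) / 0.1614 = 3.290 / 0.1614 = 20.384.
n = 20.384² + 3 = 415.51 + 3 = 418.5.
Round up.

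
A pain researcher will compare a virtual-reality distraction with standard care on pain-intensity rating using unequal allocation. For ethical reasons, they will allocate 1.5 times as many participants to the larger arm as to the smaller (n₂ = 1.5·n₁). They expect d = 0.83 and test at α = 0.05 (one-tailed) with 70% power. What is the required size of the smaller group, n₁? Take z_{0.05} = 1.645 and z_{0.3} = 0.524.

n₁ = 12

With allocation ratio k = n₂/n₁ = 1.5, Var(x̄₁−x̄₂) = σ²(1/n₁ + 1/(k·n₁)) = σ²·(k+1)/(k·n₁).
So n₁ = (1 + 1/k)·((z_{α} + z_β)/d)² = 1.667 × (2.169/0.83)².
n₁ = 1.667 × 6.83 = 11.4.
Round up: n₁ = 12, giving n₂ = 1.5 × 12 = 18.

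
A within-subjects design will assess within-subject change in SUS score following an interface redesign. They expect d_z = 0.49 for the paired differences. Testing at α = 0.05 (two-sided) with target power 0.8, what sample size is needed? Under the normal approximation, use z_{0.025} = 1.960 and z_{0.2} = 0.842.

n = 33 pairs

For a paired (one-sample on differences) test: n = ((z_{α/2} + z_β) / d)².
z_{α/2} + z_β = 1.960 + 0.842 = 2.802.
n = (2.802 / 0.49)² = 5.718² = 32.70.
Round up.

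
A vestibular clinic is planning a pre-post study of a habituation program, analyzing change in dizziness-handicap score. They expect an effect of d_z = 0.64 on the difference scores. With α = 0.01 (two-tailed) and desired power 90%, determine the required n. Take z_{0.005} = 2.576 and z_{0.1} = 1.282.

For a paired (one-sample on differences) test: n = ((z_{α/2} + z_β) / d)².
z_{α/2} + z_β = 2.576 + 1.282 = 3.858.
n = (3.858 / 0.64)² = 6.028² = 36.34.
Round up.

n = 37 pairs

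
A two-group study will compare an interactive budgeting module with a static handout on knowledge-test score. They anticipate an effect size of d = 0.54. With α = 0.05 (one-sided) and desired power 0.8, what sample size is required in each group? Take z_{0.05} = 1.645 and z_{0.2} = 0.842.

n = 43 per group

For two independent groups with equal n: n = 2·((z_{α} + z_β) / d)².
z_{α} + z_β = 1.645 + 0.842 = 2.487.
n = 2 × (2.487 / 0.54)² = 2 × 4.606² = 2 × 21.21 = 42.4.
Round up to the next whole participant.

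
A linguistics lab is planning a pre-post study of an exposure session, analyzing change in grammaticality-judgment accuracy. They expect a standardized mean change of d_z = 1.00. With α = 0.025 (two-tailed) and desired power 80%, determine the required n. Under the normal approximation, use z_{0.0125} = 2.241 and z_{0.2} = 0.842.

For a paired (one-sample on differences) test: n = ((z_{α/2} + z_β) / d)².
z_{α/2} + z_β = 2.241 + 0.842 = 3.083.
n = (3.083 / 1.00)² = 3.083² = 9.50.
Round up.

n = 10 pairs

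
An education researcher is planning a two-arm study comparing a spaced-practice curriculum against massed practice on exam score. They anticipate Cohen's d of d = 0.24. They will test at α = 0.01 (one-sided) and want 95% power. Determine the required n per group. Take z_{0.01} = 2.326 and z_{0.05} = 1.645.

n = 548 per group

For two independent groups with equal n: n = 2·((z_{α} + z_β) / d)².
z_{α} + z_β = 2.326 + 1.645 = 3.971.
n = 2 × (3.971 / 0.24)² = 2 × 16.546² = 2 × 273.76 = 547.5.
Round up to the next whole participant.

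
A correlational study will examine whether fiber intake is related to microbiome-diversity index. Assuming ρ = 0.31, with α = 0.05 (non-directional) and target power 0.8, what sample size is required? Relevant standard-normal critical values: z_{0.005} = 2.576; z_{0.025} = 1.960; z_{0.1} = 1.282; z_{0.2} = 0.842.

n = 80

Fisher's z: C = ½·ln((1+r)/(1−r)) = ½·ln(1.8986) = 0.3205.
n = ((z_{α/2} + z_β)/C)² + 3.
(1.960 + 0.842) / 0.3205 = 2.802 / 0.3205 = 8.743.
n = 8.743² + 3 = 76.43 + 3 = 79.4.
Round up.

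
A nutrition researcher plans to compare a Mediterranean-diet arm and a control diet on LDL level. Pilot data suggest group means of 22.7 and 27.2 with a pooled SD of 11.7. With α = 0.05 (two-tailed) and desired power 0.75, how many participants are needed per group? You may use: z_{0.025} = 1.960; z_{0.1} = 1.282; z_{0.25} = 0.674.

Cohen's d = |M₁ − M₂| / SD_pooled = |22.7 − 27.2| / 11.7 = 4.5 / 11.7 = 0.385.
For two independent groups with equal n: n = 2·((z_{α/2} + z_β) / d)².
z_{α/2} + z_β = 1.960 + 0.674 = 2.634.
n = 2 × (2.634 / 0.385)² = 2 × 6.842² = 2 × 46.81 = 93.6.
Round up to the next whole participant.

n = 94 per group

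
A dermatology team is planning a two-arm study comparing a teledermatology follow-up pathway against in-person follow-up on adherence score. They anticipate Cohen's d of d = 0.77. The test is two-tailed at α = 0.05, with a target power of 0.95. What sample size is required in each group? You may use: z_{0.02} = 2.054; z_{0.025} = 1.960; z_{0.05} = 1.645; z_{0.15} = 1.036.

n = 44 per group

For two independent groups with equal n: n = 2·((z_{α/2} + z_β) / d)².
z_{α/2} + z_β = 1.960 + 1.645 = 3.605.
n = 2 × (3.605 / 0.77)² = 2 × 4.682² = 2 × 21.92 = 43.8.
Round up to the next whole participant.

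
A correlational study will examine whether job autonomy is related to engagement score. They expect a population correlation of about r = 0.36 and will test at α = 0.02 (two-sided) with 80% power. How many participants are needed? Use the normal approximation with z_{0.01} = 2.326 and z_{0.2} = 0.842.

Fisher's z: C = ½·ln((1+r)/(1−r)) = ½·ln(2.1250) = 0.3769.
n = ((z_{α/2} + z_β)/C)² + 3.
(2.326 + 0.842) / 0.3769 = 3.168 / 0.3769 = 8.405.
n = 8.405² + 3 = 70.65 + 3 = 73.7.
Round up.

n = 74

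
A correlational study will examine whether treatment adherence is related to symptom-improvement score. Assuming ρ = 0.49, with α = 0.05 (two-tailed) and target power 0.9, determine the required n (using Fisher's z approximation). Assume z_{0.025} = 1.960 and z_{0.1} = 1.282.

n = 40

Fisher's z: C = ½·ln((1+r)/(1−r)) = ½·ln(2.9216) = 0.5361.
n = ((z_{α/2} + z_β)/C)² + 3.
(1.960 + 1.282) / 0.5361 = 3.242 / 0.5361 = 6.047.
n = 6.047² + 3 = 36.57 + 3 = 39.6.
Round up.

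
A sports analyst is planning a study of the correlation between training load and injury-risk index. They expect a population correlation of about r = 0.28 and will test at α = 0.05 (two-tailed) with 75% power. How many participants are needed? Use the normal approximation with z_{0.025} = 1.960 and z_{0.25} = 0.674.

n = 87

Fisher's z: C = ½·ln((1+r)/(1−r)) = ½·ln(1.7778) = 0.2877.
n = ((z_{α/2} + z_β)/C)² + 3.
(1.960 + 0.674) / 0.2877 = 2.634 / 0.2877 = 9.155.
n = 9.155² + 3 = 83.82 + 3 = 86.8.
Round up.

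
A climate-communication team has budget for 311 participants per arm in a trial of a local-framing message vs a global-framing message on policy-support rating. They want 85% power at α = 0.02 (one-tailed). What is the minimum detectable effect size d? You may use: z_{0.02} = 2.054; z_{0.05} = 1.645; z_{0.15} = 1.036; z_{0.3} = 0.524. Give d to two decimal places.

d_min ≈ 0.25

For two independent groups of n = 311 each: d_min = (z_{α} + z_β)·√(2/n).
z-sum = 2.054 + 1.036 = 3.090.
d_min = 3.090 × √(2/311) = 3.090 × 0.0802 = 0.248.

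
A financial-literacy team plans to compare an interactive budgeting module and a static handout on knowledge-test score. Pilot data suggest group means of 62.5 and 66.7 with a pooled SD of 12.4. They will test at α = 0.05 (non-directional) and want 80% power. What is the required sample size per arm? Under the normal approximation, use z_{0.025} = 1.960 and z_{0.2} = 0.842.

Cohen's d = |M₁ − M₂| / SD_pooled = |62.5 − 66.7| / 12.4 = 4.2 / 12.4 = 0.339.
For two independent groups with equal n: n = 2·((z_{α/2} + z_β) / d)².
z_{α/2} + z_β = 1.960 + 0.842 = 2.802.
n = 2 × (2.802 / 0.339)² = 2 × 8.265² = 2 × 68.32 = 136.6.
Round up to the next whole participant.

n = 137 per group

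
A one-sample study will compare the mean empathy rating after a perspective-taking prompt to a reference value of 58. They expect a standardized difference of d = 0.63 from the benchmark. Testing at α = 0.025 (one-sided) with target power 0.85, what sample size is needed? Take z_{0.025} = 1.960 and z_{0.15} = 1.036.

For a one-sample test: n = ((z_{α} + z_β) / d)².
z_{α} + z_β = 1.960 + 1.036 = 2.996.
n = (2.996 / 0.63)² = 4.756² = 22.62.
Round up.

n = 23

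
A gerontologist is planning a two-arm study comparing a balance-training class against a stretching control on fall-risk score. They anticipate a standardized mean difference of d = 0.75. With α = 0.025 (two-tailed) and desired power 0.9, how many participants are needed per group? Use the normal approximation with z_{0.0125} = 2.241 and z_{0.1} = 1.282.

For two independent groups with equal n: n = 2·((z_{α/2} + z_β) / d)².
z_{α/2} + z_β = 2.241 + 1.282 = 3.523.
n = 2 × (3.523 / 0.75)² = 2 × 4.697² = 2 × 22.06 = 44.1.
Round up to the next whole participant.

n = 45 per group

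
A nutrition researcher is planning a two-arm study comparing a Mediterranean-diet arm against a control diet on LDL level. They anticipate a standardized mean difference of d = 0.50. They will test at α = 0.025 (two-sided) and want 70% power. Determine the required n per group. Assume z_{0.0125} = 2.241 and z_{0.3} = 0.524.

n = 62 per group

For two independent groups with equal n: n = 2·((z_{α/2} + z_β) / d)².
z_{α/2} + z_β = 2.241 + 0.524 = 2.765.
n = 2 × (2.765 / 0.50)² = 2 × 5.530² = 2 × 30.58 = 61.2.
Round up to the next whole participant.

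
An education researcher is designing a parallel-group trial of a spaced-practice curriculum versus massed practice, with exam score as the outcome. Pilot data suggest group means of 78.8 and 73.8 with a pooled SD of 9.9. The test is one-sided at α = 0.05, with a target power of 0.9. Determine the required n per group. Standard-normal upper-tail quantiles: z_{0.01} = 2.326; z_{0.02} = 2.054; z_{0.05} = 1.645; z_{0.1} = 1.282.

Cohen's d = |M₁ − M₂| / SD_pooled = |78.8 − 73.8| / 9.9 = 5.0 / 9.9 = 0.505.
For two independent groups with equal n: n = 2·((z_{α} + z_β) / d)².
z_{α} + z_β = 1.645 + 1.282 = 2.927.
n = 2 × (2.927 / 0.505)² = 2 × 5.796² = 2 × 33.59 = 67.2.
Round up to the next whole participant.

n = 68 per group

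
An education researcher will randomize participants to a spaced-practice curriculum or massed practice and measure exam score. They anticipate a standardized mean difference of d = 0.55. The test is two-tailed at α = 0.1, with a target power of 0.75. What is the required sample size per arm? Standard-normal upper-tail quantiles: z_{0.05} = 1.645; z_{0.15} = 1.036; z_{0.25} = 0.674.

n = 36 per group

For two independent groups with equal n: n = 2·((z_{α/2} + z_β) / d)².
z_{α/2} + z_β = 1.645 + 0.674 = 2.319.
n = 2 × (2.319 / 0.55)² = 2 × 4.216² = 2 × 17.78 = 35.6.
Round up to the next whole participant.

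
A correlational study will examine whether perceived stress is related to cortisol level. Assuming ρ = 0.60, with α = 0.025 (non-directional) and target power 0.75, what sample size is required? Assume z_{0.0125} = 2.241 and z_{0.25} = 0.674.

Fisher's z: C = ½·ln((1+r)/(1−r)) = ½·ln(4.0000) = 0.6931.
n = ((z_{α/2} + z_β)/C)² + 3.
(2.241 + 0.674) / 0.6931 = 2.915 / 0.6931 = 4.206.
n = 4.206² + 3 = 17.69 + 3 = 20.7.
Round up.

n = 21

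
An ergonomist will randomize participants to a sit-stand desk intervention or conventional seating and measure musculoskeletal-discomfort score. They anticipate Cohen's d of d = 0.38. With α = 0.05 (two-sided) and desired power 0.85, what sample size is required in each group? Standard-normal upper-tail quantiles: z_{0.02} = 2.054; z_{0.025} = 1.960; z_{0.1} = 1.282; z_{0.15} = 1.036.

n = 125 per group

For two independent groups with equal n: n = 2·((z_{α/2} + z_β) / d)².
z_{α/2} + z_β = 1.960 + 1.036 = 2.996.
n = 2 × (2.996 / 0.38)² = 2 × 7.884² = 2 × 62.16 = 124.3.
Round up to the next whole participant.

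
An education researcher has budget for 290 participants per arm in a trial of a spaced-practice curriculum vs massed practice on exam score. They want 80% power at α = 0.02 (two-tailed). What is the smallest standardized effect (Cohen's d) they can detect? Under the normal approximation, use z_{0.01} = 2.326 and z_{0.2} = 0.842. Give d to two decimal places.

For two independent groups of n = 290 each: d_min = (z_{α/2} + z_β)·√(2/n).
z-sum = 2.326 + 0.842 = 3.168.
d_min = 3.168 × √(2/290) = 3.168 × 0.0830 = 0.263.

d_min ≈ 0.26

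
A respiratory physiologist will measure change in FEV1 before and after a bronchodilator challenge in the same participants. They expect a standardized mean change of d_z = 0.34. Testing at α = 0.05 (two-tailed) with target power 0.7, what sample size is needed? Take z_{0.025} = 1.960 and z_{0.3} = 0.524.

For a paired (one-sample on differences) test: n = ((z_{α/2} + z_β) / d)².
z_{α/2} + z_β = 1.960 + 0.524 = 2.484.
n = (2.484 / 0.34)² = 7.306² = 53.38.
Round up.

n = 54 pairs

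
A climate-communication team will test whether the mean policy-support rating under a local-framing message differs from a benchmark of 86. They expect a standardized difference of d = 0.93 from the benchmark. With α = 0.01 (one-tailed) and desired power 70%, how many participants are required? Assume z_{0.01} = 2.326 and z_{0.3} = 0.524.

For a one-sample test: n = ((z_{α} + z_β) / d)².
z_{α} + z_β = 2.326 + 0.524 = 2.850.
n = (2.850 / 0.93)² = 3.065² = 9.39.
Round up.

n = 10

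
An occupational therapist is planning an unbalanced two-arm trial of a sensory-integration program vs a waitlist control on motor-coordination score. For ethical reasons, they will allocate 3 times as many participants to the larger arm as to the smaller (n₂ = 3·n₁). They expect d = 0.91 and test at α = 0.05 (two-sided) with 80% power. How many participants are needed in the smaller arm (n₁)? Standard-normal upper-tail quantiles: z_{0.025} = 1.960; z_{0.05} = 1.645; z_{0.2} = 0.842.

n₁ = 13

With allocation ratio k = n₂/n₁ = 3, Var(x̄₁−x̄₂) = σ²(1/n₁ + 1/(k·n₁)) = σ²·(k+1)/(k·n₁).
So n₁ = (1 + 1/k)·((z_{α/2} + z_β)/d)² = 1.333 × (2.802/0.91)².
n₁ = 1.333 × 9.48 = 12.6.
Round up: n₁ = 13, giving n₂ = 3 × 13 = 39.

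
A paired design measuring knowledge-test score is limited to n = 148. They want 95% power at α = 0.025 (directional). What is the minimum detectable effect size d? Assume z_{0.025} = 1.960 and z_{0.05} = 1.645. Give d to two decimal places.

d_min ≈ 0.30

For a single sample (or paired design) of n = 148: d_min = (z_{α} + z_β)/√n.
z-sum = 1.960 + 1.645 = 3.605.
d_min = 3.605 / √148 = 3.605 / 12.166 = 0.296.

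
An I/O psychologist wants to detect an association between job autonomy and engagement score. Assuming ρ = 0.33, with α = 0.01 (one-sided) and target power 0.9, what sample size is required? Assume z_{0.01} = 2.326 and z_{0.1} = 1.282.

Fisher's z: C = ½·ln((1+r)/(1−r)) = ½·ln(1.9851) = 0.3428.
n = ((z_{α} + z_β)/C)² + 3.
(2.326 + 1.282) / 0.3428 = 3.608 / 0.3428 = 10.525.
n = 10.525² + 3 = 110.78 + 3 = 113.8.
Round up.

n = 114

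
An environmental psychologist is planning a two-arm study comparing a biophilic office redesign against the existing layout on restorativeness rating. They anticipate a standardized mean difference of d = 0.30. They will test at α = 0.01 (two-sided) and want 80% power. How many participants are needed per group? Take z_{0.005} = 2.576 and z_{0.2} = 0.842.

n = 260 per group

For two independent groups with equal n: n = 2·((z_{α/2} + z_β) / d)².
z_{α/2} + z_β = 2.576 + 0.842 = 3.418.
n = 2 × (3.418 / 0.30)² = 2 × 11.393² = 2 × 129.81 = 259.6.
Round up to the next whole participant.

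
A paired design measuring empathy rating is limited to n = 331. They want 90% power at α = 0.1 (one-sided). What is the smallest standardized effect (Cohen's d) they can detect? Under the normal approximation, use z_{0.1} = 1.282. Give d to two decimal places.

For a single sample (or paired design) of n = 331: d_min = (z_{α} + z_β)/√n.
z-sum = 1.282 + 1.282 = 2.564.
d_min = 2.564 / √331 = 2.564 / 18.193 = 0.141.

d_min ≈ 0.14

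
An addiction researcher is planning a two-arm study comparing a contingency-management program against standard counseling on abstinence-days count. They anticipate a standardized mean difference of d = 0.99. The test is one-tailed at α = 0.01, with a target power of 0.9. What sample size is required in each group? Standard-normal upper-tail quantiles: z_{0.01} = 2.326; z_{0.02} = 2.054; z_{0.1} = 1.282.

For two independent groups with equal n: n = 2·((z_{α} + z_β) / d)².
z_{α} + z_β = 2.326 + 1.282 = 3.608.
n = 2 × (3.608 / 0.99)² = 2 × 3.644² = 2 × 13.28 = 26.6.
Round up to the next whole participant.

n = 27 per group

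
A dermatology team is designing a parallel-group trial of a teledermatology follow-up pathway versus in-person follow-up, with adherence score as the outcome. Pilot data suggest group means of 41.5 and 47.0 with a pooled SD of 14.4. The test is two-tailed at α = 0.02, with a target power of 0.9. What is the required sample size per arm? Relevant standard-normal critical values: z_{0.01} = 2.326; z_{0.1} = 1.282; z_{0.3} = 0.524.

n = 179 per group

Cohen's d = |M₁ − M₂| / SD_pooled = |41.5 − 47.0| / 14.4 = 5.5 / 14.4 = 0.382.
For two independent groups with equal n: n = 2·((z_{α/2} + z_β) / d)².
z_{α/2} + z_β = 2.326 + 1.282 = 3.608.
n = 2 × (3.608 / 0.382)² = 2 × 9.445² = 2 × 89.21 = 178.4.
Round up to the next whole participant.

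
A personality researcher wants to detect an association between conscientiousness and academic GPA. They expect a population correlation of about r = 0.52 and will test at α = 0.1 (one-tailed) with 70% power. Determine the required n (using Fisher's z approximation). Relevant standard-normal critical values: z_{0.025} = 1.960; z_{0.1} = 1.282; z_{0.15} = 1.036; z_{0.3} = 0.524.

Fisher's z: C = ½·ln((1+r)/(1−r)) = ½·ln(3.1667) = 0.5763.
n = ((z_{α} + z_β)/C)² + 3.
(1.282 + 0.524) / 0.5763 = 1.806 / 0.5763 = 3.134.
n = 3.134² + 3 = 9.82 + 3 = 12.8.
Round up.

n = 13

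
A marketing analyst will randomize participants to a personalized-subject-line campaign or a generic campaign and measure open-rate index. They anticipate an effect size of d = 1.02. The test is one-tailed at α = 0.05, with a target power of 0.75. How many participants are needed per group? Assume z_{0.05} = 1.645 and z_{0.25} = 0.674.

For two independent groups with equal n: n = 2·((z_{α} + z_β) / d)².
z_{α} + z_β = 1.645 + 0.674 = 2.319.
n = 2 × (2.319 / 1.02)² = 2 × 2.274² = 2 × 5.17 = 10.3.
Round up to the next whole participant.

n = 11 per group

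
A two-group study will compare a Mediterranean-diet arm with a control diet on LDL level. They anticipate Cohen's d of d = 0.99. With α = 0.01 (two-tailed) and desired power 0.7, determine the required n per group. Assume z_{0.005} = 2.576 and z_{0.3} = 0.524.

For two independent groups with equal n: n = 2·((z_{α/2} + z_β) / d)².
z_{α/2} + z_β = 2.576 + 0.524 = 3.100.
n = 2 × (3.100 / 0.99)² = 2 × 3.131² = 2 × 9.81 = 19.6.
Round up to the next whole participant.

n = 20 per group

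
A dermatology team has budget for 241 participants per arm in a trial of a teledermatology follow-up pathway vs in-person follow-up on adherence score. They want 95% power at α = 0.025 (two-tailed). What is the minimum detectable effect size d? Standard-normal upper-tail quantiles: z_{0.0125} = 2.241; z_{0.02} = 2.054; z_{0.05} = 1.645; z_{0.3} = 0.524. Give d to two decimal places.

For two independent groups of n = 241 each: d_min = (z_{α/2} + z_β)·√(2/n).
z-sum = 2.241 + 1.645 = 3.886.
d_min = 3.886 × √(2/241) = 3.886 × 0.0911 = 0.354.

d_min ≈ 0.35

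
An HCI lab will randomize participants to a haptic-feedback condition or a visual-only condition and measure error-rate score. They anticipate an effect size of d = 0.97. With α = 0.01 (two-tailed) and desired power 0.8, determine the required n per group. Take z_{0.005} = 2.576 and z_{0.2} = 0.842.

n = 25 per group

For two independent groups with equal n: n = 2·((z_{α/2} + z_β) / d)².
z_{α/2} + z_β = 2.576 + 0.842 = 3.418.
n = 2 × (3.418 / 0.97)² = 2 × 3.524² = 2 × 12.42 = 24.8.
Round up to the next whole participant.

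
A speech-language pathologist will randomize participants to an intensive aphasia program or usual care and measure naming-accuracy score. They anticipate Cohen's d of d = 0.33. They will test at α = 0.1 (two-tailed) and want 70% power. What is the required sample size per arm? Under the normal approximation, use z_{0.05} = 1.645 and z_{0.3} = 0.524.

For two independent groups with equal n: n = 2·((z_{α/2} + z_β) / d)².
z_{α/2} + z_β = 1.645 + 0.524 = 2.169.
n = 2 × (2.169 / 0.33)² = 2 × 6.573² = 2 × 43.20 = 86.4.
Round up to the next whole participant.

n = 87 per group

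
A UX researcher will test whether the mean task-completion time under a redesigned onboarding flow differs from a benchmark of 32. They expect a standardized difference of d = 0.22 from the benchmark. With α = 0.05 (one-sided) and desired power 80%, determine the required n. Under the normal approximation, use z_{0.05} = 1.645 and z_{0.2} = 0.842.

For a one-sample test: n = ((z_{α} + z_β) / d)².
z_{α} + z_β = 1.645 + 0.842 = 2.487.
n = (2.487 / 0.22)² = 11.305² = 127.79.
Round up.

n = 128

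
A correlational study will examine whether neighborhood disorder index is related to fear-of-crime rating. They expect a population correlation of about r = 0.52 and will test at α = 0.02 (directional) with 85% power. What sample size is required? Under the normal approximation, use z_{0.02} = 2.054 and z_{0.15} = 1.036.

n = 32

Fisher's z: C = ½·ln((1+r)/(1−r)) = ½·ln(3.1667) = 0.5763.
n = ((z_{α} + z_β)/C)² + 3.
(2.054 + 1.036) / 0.5763 = 3.090 / 0.5763 = 5.362.
n = 5.362² + 3 = 28.75 + 3 = 31.7.
Round up.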